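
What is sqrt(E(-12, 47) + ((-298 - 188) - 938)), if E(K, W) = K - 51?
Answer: I*sqrt(1487) ≈ 38.562*I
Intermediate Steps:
E(K, W) = -51 + K
sqrt(E(-12, 47) + ((-298 - 188) - 938)) = sqrt((-51 - 12) + ((-298 - 188) - 938)) = sqrt(-63 + (-486 - 938)) = sqrt(-63 - 1424) = sqrt(-1487) = I*sqrt(1487)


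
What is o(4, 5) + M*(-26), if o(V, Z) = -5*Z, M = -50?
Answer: 1275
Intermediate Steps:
o(4, 5) + M*(-26) = -5*5 - 50*(-26) = -25 + 1300 = 1275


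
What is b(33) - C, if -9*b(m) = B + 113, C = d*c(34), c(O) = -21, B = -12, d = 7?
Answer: 1222/9 ≈ 135.78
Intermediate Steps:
C = -147 (C = 7*(-21) = -147)
b(m) = -101/9 (b(m) = -(-12 + 113)/9 = -⅑*101 = -101/9)
b(33) - C = -101/9 - 1*(-147) = -101/9 + 147 = 1222/9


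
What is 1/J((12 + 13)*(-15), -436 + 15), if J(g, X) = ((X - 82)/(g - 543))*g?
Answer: -306/62875 ≈ -0.0048668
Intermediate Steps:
J(g, X) = g*(-82 + X)/(-543 + g) (J(g, X) = ((-82 + X)/(-543 + g))*g = g*(-82 + X)/(-543 + g))
1/J((12 + 13)*(-15), -436 + 15) = 1/(((12 + 13)*(-15))*(-82 + (-436 + 15))/(-543 + (12 + 13)*(-15))) = 1/((25*(-15))*(-82 - 421)/(-543 + 25*(-15))) = 1/(-375*(-503)/(-543 - 375)) = 1/(-375*(-503)/(-918)) = 1/(-375*(-1/918)*(-503)) = 1/(-62875/306) = -306/62875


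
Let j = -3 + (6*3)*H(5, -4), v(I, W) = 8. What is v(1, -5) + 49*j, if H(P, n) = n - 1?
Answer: -4549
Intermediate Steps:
H(P, n) = -1 + n
j = -93 (j = -3 + (6*3)*(-1 - 4) = -3 + 18*(-5) = -3 - 90 = -93)
v(1, -5) + 49*j = 8 + 49*(-93) = 8 - 4557 = -4549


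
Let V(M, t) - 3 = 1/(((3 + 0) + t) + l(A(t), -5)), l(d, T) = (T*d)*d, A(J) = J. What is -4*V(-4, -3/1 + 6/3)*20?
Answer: -640/3 ≈ -213.33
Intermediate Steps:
l(d, T) = T*d²
V(M, t) = 3 + 1/(3 + t - 5*t²) (V(M, t) = 3 + 1/(((3 + 0) + t) - 5*t²) = 3 + 1/((3 + t) - 5*t²) = 3 + 1/(3 + t - 5*t²))
-4*V(-4, -3/1 + 6/3)*20 = -4*(10 - 15*(-3/1 + 6/3)² + 3*(-3/1 + 6/3))/(3 + (-3/1 + 6/3) - 5*(-3/1 + 6/3)²)*20 = -4*(10 - 15*(-3*1 + 6*(⅓))² + 3*(-3*1 + 6*(⅓)))/(3 + (-3*1 + 6*(⅓)) - 5*(-3*1 + 6*(⅓))²)*20 = -4*(10 - 15*(-3 + 2)² + 3*(-3 + 2))/(3 + (-3 + 2) - 5*(-3 + 2)²)*20 = -4*(10 - 15*(-1)² + 3*(-1))/(3 - 1 - 5*(-1)²)*20 = -4*(10 - 15*1 - 3)/(3 - 1 - 5*1)*20 = -4*(10 - 15 - 3)/(3 - 1 - 5)*20 = -4*(-8)/(-3)*20 = -(-4)*(-8)/3*20 = -4*8/3*20 = -32/3*20 = -640/3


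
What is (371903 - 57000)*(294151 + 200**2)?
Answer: 105225152353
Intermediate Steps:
(371903 - 57000)*(294151 + 200**2) = 314903*(294151 + 40000) = 314903*334151 = 105225152353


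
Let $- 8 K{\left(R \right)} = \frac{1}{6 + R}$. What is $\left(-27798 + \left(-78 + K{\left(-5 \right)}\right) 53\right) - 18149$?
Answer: $- \frac{400701}{8} \approx -50088.0$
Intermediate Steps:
$K{\left(R \right)} = - \frac{1}{8 \left(6 + R\right)}$
$\left(-27798 + \left(-78 + K{\left(-5 \right)}\right) 53\right) - 18149 = \left(-27798 + \left(-78 - \frac{1}{48 + 8 \left(-5\right)}\right) 53\right) - 18149 = \left(-27798 + \left(-78 - \frac{1}{48 - 40}\right) 53\right) - 18149 = \left(-27798 + \left(-78 - \frac{1}{8}\right) 53\right) - 18149 = \left(-27798 - \frac{33125}{8}\right) - 18149 = - \frac{255509}{8} - 18149 = - \frac{400701}{8}$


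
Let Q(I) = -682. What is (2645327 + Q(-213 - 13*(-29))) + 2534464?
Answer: 5179109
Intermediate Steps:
(2645327 + Q(-213 - 13*(-29))) + 2534464 = (2645327 - 682) + 2534464 = 2644645 + 2534464 = 5179109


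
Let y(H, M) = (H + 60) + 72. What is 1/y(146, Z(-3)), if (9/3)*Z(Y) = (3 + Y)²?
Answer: 1/278 ≈ 0.0035971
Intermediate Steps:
Z(Y) = (3 + Y)²/3
y(H, M) = 132 + H (y(H, M) = (60 + H) + 72 = 132 + H)
1/y(146, Z(-3)) = 1/(132 + 146) = 1/278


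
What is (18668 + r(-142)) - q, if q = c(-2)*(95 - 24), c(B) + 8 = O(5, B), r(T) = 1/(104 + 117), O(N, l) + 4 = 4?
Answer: 4251157/221 ≈ 19236.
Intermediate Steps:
O(N, l) = 0 (O(N, l) = -4 + 4 = 0)
r(T) = 1/221
c(B) = -8 (c(B) = -8 + 0 = -8)
q = -568 (q = -8*(95 - 24) = -8*71 = -568)
(18668 + r(-142)) - q = (18668 + 1/221) - 1*(-568) = 4125629/221 + 568 = 4251157/221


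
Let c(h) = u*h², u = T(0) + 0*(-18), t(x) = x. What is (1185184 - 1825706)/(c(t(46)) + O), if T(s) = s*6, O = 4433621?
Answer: -640522/4433621 ≈ -0.14447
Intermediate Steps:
T(s) = 6*s
u = 0 (u = 6*0 + 0*(-18) = 0 + 0 = 0)
c(h) = 0 (c(h) = 0*h² = 0)
(1185184 - 1825706)/(c(t(46)) + O) = (1185184 - 1825706)/(0 + 4433621) = -640522/4433621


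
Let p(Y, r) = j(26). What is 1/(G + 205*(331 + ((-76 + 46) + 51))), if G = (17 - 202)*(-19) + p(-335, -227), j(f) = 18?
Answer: 1/75693 ≈ 1.3211e-5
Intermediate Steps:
p(Y, r) = 18
G = 3533 (G = (17 - 202)*(-19) + 18 = -185*(-19) + 18 = 3515 + 18 = 3533)
1/(G + 205*(331 + ((-76 + 46) + 51))) = 1/(3533 + 205*(331 + ((-76 + 46) + 51))) = 1/(3533 + 205*(331 + (-30 + 51))) = 1/(3533 + 205*(331 + 21)) = 1/(3533 + 205*352) = 1/(3533 + 72160) = 1/75693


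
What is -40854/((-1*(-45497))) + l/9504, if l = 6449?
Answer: -94866263/432403488 ≈ -0.21939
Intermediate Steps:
-40854/((-1*(-45497))) + l/9504 = -40854/((-1*(-45497))) + 6449/9504 = -40854/45497 + 6449*(1/9504) = -40854*1/45497 + 6449/9504 = -40854/45497 + 6449/9504 = -94866263/432403488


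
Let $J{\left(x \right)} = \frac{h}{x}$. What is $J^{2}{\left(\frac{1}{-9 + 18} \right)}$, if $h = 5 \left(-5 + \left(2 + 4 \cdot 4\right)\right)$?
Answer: $342225$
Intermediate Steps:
$h = 65$ ($h = 5 \left(-5 + \left(2 + 16\right)\right) = 5 \left(-5 + 18\right) = 5 \cdot 13 = 65$)
$J{\left(x \right)} = \frac{65}{x}$
$J^{2}{\left(\frac{1}{-9 + 18} \right)} = \left(\frac{65}{\frac{1}{-9 + 18}}\right)^{2} = \left(\frac{65}{\frac{1}{9}}\right)^{2} = \left(65 \frac{1}{\frac{1}{9}}\right)^{2} = \left(65 \cdot 9\right)^{2} = 585^{2} = 342225$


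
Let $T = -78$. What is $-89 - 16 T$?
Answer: $1159$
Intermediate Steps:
$-89 - 16 T = -89 - -1248 = -89 + 1248 = 1159$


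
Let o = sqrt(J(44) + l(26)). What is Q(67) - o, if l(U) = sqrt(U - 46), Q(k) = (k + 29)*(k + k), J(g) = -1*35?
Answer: 12864 - sqrt(-35 + 2*I*sqrt(5)) ≈ 12864.0 - 5.9281*I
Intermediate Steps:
J(g) = -35
Q(k) = 2*k*(29 + k) (Q(k) = (29 + k)*(2*k) = 2*k*(29 + k))
l(U) = sqrt(-46 + U)
o = sqrt(-35 + 2*I*sqrt(5)) (o = sqrt(-35 + sqrt(-46 + 26)) = sqrt(-35 + sqrt(-20)) = sqrt(-35 + 2*I*sqrt(5)) ≈ 0.3772 + 5.9281*I)
Q(67) - o = 2*67*(29 + 67) - sqrt(-35 + 2*I*sqrt(5)) = 2*67*96 - sqrt(-35 + 2*I*sqrt(5)) = 12864 - sqrt(-35 + 2*I*sqrt(5))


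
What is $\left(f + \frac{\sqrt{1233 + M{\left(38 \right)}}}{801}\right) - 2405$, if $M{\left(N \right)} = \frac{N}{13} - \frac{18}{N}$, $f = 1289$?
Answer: $-1116 + \frac{2 \sqrt{18843383}}{197847} \approx -1116.0$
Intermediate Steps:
$M{\left(N \right)} = - \frac{18}{N} + \frac{N}{13}$ ($M{\left(N \right)} = N \frac{1}{13} - \frac{18}{N} = \frac{N}{13} - \frac{18}{N} = - \frac{18}{N} + \frac{N}{13}$)
$\left(f + \frac{\sqrt{1233 + M{\left(38 \right)}}}{801}\right) - 2405 = \left(1289 + \frac{\sqrt{1233 + \left(- \frac{18}{38} + \frac{1}{13} \cdot 38\right)}}{801}\right) - 2405 = \left(1289 + \sqrt{1233 + \left(\left(-18\right) \frac{1}{38} + \frac{38}{13}\right)} \frac{1}{801}\right) - 2405 = \left(1289 + \sqrt{1233 + \left(- \frac{9}{19} + \frac{38}{13}\right)} \frac{1}{801}\right) - 2405 = \left(1289 + \sqrt{1233 + \frac{605}{247}} \cdot \frac{1}{801}\right) - 2405 = \left(1289 + \sqrt{\frac{305156}{247}} \cdot \frac{1}{801}\right) - 2405 = \left(1289 + \frac{2 \sqrt{18843383}}{247} \cdot \frac{1}{801}\right) - 2405 = \left(1289 + \frac{2 \sqrt{18843383}}{197847}\right) - 2405 = -1116 + \frac{2 \sqrt{18843383}}{197847}$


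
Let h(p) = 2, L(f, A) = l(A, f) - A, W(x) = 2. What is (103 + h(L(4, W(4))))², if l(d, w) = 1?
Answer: 11025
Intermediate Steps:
L(f, A) = 1 - A
(103 + h(L(4, W(4))))² = (103 + 2)² = 105² = 11025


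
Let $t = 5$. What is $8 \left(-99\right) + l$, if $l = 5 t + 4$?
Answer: $-763$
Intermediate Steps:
$l = 29$ ($l = 5 \cdot 5 + 4 = 25 + 4 = 29$)
$8 \left(-99\right) + l = 8 \left(-99\right) + 29 = -792 + 29 = -763$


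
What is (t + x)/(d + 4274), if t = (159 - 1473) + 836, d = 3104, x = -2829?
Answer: -3307/7378 ≈ -0.44822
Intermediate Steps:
t = -478 (t = -1314 + 836 = -478)
(t + x)/(d + 4274) = (-478 - 2829)/(3104 + 4274) = -3307/7378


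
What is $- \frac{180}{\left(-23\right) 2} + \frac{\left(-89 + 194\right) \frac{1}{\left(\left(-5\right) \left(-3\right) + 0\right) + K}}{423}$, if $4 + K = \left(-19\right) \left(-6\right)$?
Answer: $\frac{317411}{81075} \approx 3.915$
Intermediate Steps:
$K = 110$ ($K = -4 - -114 = -4 + 114 = 110$)
$- \frac{180}{\left(-23\right) 2} + \frac{\left(-89 + 194\right) \frac{1}{\left(\left(-5\right) \left(-3\right) + 0\right) + K}}{423} = - \frac{180}{\left(-23\right) 2} + \frac{\left(-89 + 194\right) \frac{1}{\left(\left(-5\right) \left(-3\right) + 0\right) + 110}}{423} = - \frac{180}{-46} + \frac{105}{\left(15 + 0\right) + 110} \cdot \frac{1}{423} = \left(-180\right) \left(- \frac{1}{46}\right) + \frac{105}{15 + 110} \cdot \frac{1}{423} = \frac{90}{23} + \frac{105}{125} \cdot \frac{1}{423} = \frac{90}{23} + 105 \cdot \frac{1}{125} \cdot \frac{1}{423} = \frac{90}{23} + \frac{21}{25} \cdot \frac{1}{423} = \frac{90}{23} + \frac{7}{3525} = \frac{317411}{81075}$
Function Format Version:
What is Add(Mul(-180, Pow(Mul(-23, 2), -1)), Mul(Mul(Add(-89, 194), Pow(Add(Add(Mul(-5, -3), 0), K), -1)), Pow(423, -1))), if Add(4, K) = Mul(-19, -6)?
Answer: Rational(317411, 81075) ≈ 3.9150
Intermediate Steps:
K = 110 (K = Add(-4, Mul(-19, -6)) = Add(-4, 114) = 110)
Add(Mul(-180, Pow(Mul(-23, 2), -1)), Mul(Mul(Add(-89, 194), Pow(Add(Add(Mul(-5, -3), 0), K), -1)), Pow(423, -1))) = Add(Mul(-180, Pow(Mul(-23, 2), -1)), Mul(Mul(Add(-89, 194), Pow(Add(Add(Mul(-5, -3), 0), 110), -1)), Pow(423, -1))) = Add(Mul(-180, Pow(-46, -1)), Mul(Mul(105, Pow(Add(Add(15, 0), 110), -1)), Rational(1, 423))) = Add(Mul(-180, Rational(-1, 46)), Mul(Mul(105, Pow(Add(15, 110), -1)), Rational(1, 423))) = Add(Rational(90, 23), Mul(Mul(105, Pow(125, -1)), Rational(1, 423))) = Add(Rational(90, 23), Mul(Mul(105, Rational(1, 125)), Rational(1, 423))) = Add(Rational(90, 23), Mul(Rational(21, 25), Rational(1, 423))) = Add(Rational(90, 23), Rational(7, 3525)) = Rational(317411, 81075)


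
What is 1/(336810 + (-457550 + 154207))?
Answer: 1/33467 ≈ 2.9880e-5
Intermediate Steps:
1/(336810 + (-457550 + 154207)) = 1/(336810 - 303343) = 1/33467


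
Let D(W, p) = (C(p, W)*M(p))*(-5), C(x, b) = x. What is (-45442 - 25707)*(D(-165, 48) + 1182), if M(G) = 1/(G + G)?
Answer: -167840491/2 ≈ -8.3920e+7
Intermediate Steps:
M(G) = 1/(2*G)
D(W, p) = -5/2 (D(W, p) = (p*(1/(2*p)))*(-5) = (½)*(-5) = -5/2)
(-45442 - 25707)*(D(-165, 48) + 1182) = (-45442 - 25707)*(-5/2 + 1182) = -71149*2359/2 = -167840491/2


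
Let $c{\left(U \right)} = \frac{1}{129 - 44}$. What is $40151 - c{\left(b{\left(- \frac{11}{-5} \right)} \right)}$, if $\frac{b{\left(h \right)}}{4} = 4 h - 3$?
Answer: $\frac{3412834}{85} \approx 40151.0$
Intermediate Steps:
$b{\left(h \right)} = -12 + 16 h$ ($b{\left(h \right)} = 4 \left(4 h - 3\right) = 4 \left(-3 + 4 h\right) = -12 + 16 h$)
$c{\left(U \right)} = \frac{1}{85}$
$40151 - c{\left(b{\left(- \frac{11}{-5} \right)} \right)} = 40151 - \frac{1}{85} = \frac{3412834}{85}$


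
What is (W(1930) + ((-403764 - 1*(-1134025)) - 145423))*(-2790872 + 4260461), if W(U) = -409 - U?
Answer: 856034122911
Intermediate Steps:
(W(1930) + ((-403764 - 1*(-1134025)) - 145423))*(-2790872 + 4260461) = ((-409 - 1*1930) + ((-403764 - 1*(-1134025)) - 145423))*(-2790872 + 4260461) = ((-409 - 1930) + ((-403764 + 1134025) - 145423))*1469589 = (-2339 + (730261 - 145423))*1469589 = (-2339 + 584838)*1469589 = 582499*1469589 = 856034122911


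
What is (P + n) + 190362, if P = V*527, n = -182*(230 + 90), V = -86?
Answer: 86800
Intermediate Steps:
n = -58240 (n = -182*320 = -58240)
P = -45322 (P = -86*527 = -45322)
(P + n) + 190362 = (-45322 - 58240) + 190362 = -103562 + 190362 = 86800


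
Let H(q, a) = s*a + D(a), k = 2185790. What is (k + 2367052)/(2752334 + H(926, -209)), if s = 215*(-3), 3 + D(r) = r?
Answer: 1517614/962309 ≈ 1.5771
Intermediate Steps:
D(r) = -3 + r
s = -645
H(q, a) = -3 - 644*a (H(q, a) = -645*a + (-3 + a) = -3 - 644*a)
(k + 2367052)/(2752334 + H(926, -209)) = (2185790 + 2367052)/(2752334 + (-3 - 644*(-209))) = 4552842/(2752334 + (-3 + 134596)) = 4552842/(2752334 + 134593) = 4552842/2886927 = 4552842*(1/2886927) = 1517614/962309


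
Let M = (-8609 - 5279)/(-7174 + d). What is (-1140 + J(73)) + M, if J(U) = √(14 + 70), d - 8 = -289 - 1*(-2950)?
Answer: -5121812/4505 + 2*√21 ≈ -1127.8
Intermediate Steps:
d = 2669 (d = 8 + (-289 - 1*(-2950)) = 8 + (-289 + 2950) = 8 + 2661 = 2669)
J(U) = 2*√21 (J(U) = √84 = 2*√21)
M = 13888/4505 (M = (-8609 - 5279)/(-7174 + 2669) = -13888/(-4505) = -13888*(-1/4505) = 13888/4505 ≈ 3.0828)
(-1140 + J(73)) + M = (-1140 + 2*√21) + 13888/4505 = -5121812/4505 + 2*√21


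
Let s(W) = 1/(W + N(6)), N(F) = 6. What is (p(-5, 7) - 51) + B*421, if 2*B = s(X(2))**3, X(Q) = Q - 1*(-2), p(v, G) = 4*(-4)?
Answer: -133579/2000 ≈ -66.790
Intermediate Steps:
p(v, G) = -16
X(Q) = 2 + Q (X(Q) = Q + 2 = 2 + Q)
s(W) = 1/(6 + W) (s(W) = 1/(W + 6) = 1/(6 + W))
B = 1/2000 (B = (1/(6 + (2 + 2)))**3/2 = (1/(6 + 4))**3/2 = (1/10)**3/2 = (1/2)*(1/1000) = 1/2000 ≈ 0.00050000)
(p(-5, 7) - 51) + B*421 = (-16 - 51) + (1/2000)*421 = -67 + 421/2000 = -133579/2000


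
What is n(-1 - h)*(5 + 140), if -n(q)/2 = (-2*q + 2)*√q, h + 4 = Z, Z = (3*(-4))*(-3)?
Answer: -19720*I*√33 ≈ -1.1328e+5*I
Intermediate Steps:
Z = 36 (Z = -12*(-3) = 36)
h = 32 (h = -4 + 36 = 32)
n(q) = -2*√q*(2 - 2*q) (n(q) = -2*(-2*q + 2)*√q = -2*(2 - 2*q)*√q = -2*√q*(2 - 2*q))
n(-1 - h)*(5 + 140) = (4*√(-1 - 1*32)*(-1 + (-1 - 1*32)))*(5 + 140) = (4*√(-1 - 32)*(-1 + (-1 - 32)))*145 = (4*√(-33)*(-1 - 33))*145 = (4*(I*√33)*(-34))*145 = -136*I*√33*145 = -19720*I*√33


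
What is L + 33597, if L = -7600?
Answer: 25997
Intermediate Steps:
L + 33597 = -7600 + 33597 = 25997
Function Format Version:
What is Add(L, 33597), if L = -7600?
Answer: 25997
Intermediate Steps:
Add(L, 33597) = Add(-7600, 33597) = 25997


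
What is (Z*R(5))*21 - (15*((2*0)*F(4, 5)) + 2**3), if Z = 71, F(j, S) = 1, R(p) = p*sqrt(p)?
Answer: -8 + 7455*sqrt(5) ≈ 16662.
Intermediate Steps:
R(p) = p**(3/2)
(Z*R(5))*21 - (15*((2*0)*F(4, 5)) + 2**3) = (71*5**(3/2))*21 - (15*((2*0)*1) + 2**3) = (71*(5*sqrt(5)))*21 - (15*(0*1) + 8) = (355*sqrt(5))*21 - (15*0 + 8) = 7455*sqrt(5) - (0 + 8) = 7455*sqrt(5) - 1*8 = 7455*sqrt(5) - 8 = -8 + 7455*sqrt(5)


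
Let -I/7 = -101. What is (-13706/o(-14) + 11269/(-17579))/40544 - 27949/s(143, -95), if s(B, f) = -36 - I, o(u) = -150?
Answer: 46690030144838/1241140244925 ≈ 37.619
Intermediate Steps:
I = 707 (I = -7*(-101) = 707)
s(B, f) = -743 (s(B, f) = -36 - 1*707 = -36 - 707 = -743)
(-13706/o(-14) + 11269/(-17579))/40544 - 27949/s(143, -95) = (-13706/(-150) + 11269/(-17579))/40544 - 27949/(-743) = (-13706*(-1/150) + 11269*(-1/17579))*(1/40544) - 27949*(-1/743) = (6853/75 - 11269/17579)*(1/40544) + 27949/743 = (119623712/1318425)*(1/40544) + 27949/743 = 3738241/1670444475 + 27949/743 = 46690030144838/1241140244925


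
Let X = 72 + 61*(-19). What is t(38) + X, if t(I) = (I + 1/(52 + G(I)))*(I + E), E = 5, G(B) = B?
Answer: 49273/90 ≈ 547.48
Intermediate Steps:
X = -1087 (X = 72 - 1159 = -1087)
t(I) = (5 + I)*(I + 1/(52 + I)) (t(I) = (I + 1/(52 + I))*(I + 5) = (I + 1/(52 + I))*(5 + I) = (5 + I)*(I + 1/(52 + I)))
t(38) + X = (5 + 38³ + 57*38² + 261*38)/(52 + 38) - 1087 = (5 + 54872 + 57*1444 + 9918)/90 - 1087 = (5 + 54872 + 82308 + 9918)/90 - 1087 = (1/90)*147103 - 1087 = 147103/90 - 1087 = 49273/90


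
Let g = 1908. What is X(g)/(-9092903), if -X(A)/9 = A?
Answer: 17172/9092903 ≈ 0.0018885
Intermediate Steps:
X(A) = -9*A
X(g)/(-9092903) = -9*1908/(-9092903) = -17172*(-1/9092903) = 17172/9092903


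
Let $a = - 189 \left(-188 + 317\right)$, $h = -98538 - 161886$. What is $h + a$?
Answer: $-284805$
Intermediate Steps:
$h = -260424$
$a = -24381$ ($a = \left(-189\right) 129 = -24381$)
$h + a = -260424 - 24381 = -284805$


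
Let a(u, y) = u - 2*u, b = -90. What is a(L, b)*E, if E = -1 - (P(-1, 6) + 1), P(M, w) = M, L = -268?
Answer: -268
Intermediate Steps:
a(u, y) = -u
E = -1 (E = -1 - (-1 + 1) = -1 - 1*0 = -1 + 0 = -1)
a(L, b)*E = -1*(-268)*(-1) = 268*(-1) = -268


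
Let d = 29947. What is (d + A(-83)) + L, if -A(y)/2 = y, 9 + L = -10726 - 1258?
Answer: 18120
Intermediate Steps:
L = -11993 (L = -9 + (-10726 - 1258) = -9 - 11984 = -11993)
A(y) = -2*y
(d + A(-83)) + L = (29947 - 2*(-83)) - 11993 = (29947 + 166) - 11993 = 30113 - 11993 = 18120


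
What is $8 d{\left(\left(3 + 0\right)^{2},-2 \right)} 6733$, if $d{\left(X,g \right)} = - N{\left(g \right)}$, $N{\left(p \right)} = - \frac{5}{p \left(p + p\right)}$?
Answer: $33665$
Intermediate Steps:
$N{\left(p \right)} = - \frac{5}{2 p^{2}}$ ($N{\left(p \right)} = - \frac{5}{p 2 p} = - \frac{5}{2 p^{2}}$)
$d{\left(X,g \right)} = \frac{5}{2 g^{2}}$ ($d{\left(X,g \right)} = - \frac{-5}{2 g^{2}} = \frac{5}{2 g^{2}}$)
$8 d{\left(\left(3 + 0\right)^{2},-2 \right)} 6733 = 8 \frac{5}{2 \cdot 4} \cdot 6733 = 8 \cdot \frac{5}{2} \cdot \frac{1}{4} \cdot 6733 = 8 \cdot \frac{5}{8} \cdot 6733 = 5 \cdot 6733 = 33665$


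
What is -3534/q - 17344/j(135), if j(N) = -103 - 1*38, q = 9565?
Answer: 165397066/1348665 ≈ 122.64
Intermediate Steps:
j(N) = -141 (j(N) = -103 - 38 = -141)
-3534/q - 17344/j(135) = -3534/9565 - 17344/(-141) = -3534*1/9565 - 17344*(-1/141) = -3534/9565 + 17344/141 = 165397066/1348665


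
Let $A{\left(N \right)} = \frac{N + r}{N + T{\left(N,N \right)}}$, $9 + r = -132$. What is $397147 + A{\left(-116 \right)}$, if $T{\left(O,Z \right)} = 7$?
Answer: $\frac{43289280}{109} \approx 3.9715 \cdot 10^{5}$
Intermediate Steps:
$r = -141$ ($r = -9 - 132 = -141$)
$A{\left(N \right)} = \frac{-141 + N}{7 + N}$ ($A{\left(N \right)} = \frac{N - 141}{N + 7} = \frac{-141 + N}{7 + N}$)
$397147 + A{\left(-116 \right)} = 397147 + \frac{-141 - 116}{7 - 116} = 397147 + \frac{1}{-109} \left(-257\right) = 397147 - - \frac{257}{109} = 397147 + \frac{257}{109} = \frac{43289280}{109}$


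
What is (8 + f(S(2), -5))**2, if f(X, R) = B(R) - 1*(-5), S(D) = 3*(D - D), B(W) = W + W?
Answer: 9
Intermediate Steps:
B(W) = 2*W
S(D) = 0 (S(D) = 3*0 = 0)
f(X, R) = 5 + 2*R (f(X, R) = 2*R - 1*(-5) = 2*R + 5 = 5 + 2*R)
(8 + f(S(2), -5))**2 = (8 + (5 + 2*(-5)))**2 = (8 + (5 - 10))**2 = (8 - 5)**2 = 3**2 = 9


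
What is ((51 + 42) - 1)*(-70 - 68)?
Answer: -12696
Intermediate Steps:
((51 + 42) - 1)*(-70 - 68) = (93 - 1)*(-138) = 92*(-138) = -12696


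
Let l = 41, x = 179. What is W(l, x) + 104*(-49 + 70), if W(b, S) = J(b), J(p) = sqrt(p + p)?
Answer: 2184 + sqrt(82) ≈ 2193.1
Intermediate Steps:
J(p) = sqrt(2)*sqrt(p) (J(p) = sqrt(2*p) = sqrt(2)*sqrt(p))
W(b, S) = sqrt(2)*sqrt(b)
W(l, x) + 104*(-49 + 70) = sqrt(2)*sqrt(41) + 104*(-49 + 70) = sqrt(82) + 104*21 = sqrt(82) + 2184 = 2184 + sqrt(82)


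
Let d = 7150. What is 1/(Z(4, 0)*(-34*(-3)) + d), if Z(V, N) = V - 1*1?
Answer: 1/7456 ≈ 0.00013412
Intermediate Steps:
Z(V, N) = -1 + V (Z(V, N) = V - 1 = -1 + V)
1/(Z(4, 0)*(-34*(-3)) + d) = 1/((-1 + 4)*(-34*(-3)) + 7150) = 1/(3*102 + 7150) = 1/(306 + 7150) = 1/7456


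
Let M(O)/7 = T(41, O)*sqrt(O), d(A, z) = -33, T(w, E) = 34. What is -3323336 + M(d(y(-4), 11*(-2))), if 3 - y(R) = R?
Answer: -3323336 + 238*I*sqrt(33) ≈ -3.3233e+6 + 1367.2*I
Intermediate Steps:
y(R) = 3 - R
M(O) = 238*sqrt(O) (M(O) = 7*(34*sqrt(O)) = 238*sqrt(O))
-3323336 + M(d(y(-4), 11*(-2))) = -3323336 + 238*sqrt(-33) = -3323336 + 238*(I*sqrt(33)) = -3323336 + 238*I*sqrt(33)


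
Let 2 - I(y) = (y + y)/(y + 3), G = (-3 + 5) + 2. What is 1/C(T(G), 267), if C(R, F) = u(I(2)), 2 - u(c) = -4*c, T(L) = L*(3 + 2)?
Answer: 5/34 ≈ 0.14706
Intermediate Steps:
G = 4 (G = 2 + 2 = 4)
I(y) = 2 - 2*y/(3 + y) (I(y) = 2 - (y + y)/(y + 3) = 2 - 2*y/(3 + y))
T(L) = 5*L (T(L) = L*5 = 5*L)
u(c) = 2 + 4*c (u(c) = 2 - (-4)*c = 2 + 4*c)
C(R, F) = 34/5 (C(R, F) = 2 + 4*(6/(3 + 2)) = 2 + 4*(6/5) = 2 + 24/5 = 34/5)
1/C(T(G), 267) = 1/(34/5) = 5/34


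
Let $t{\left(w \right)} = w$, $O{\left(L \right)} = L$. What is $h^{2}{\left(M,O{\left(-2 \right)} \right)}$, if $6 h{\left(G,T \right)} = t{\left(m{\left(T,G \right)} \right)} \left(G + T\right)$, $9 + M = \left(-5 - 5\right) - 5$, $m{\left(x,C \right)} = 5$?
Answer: $\frac{4225}{9} \approx 469.44$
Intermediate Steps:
$M = -24$ ($M = -9 - 15 = -24$)
$h{\left(G,T \right)} = \frac{5 G}{6} + \frac{5 T}{6}$ ($h{\left(G,T \right)} = \frac{5 \left(G + T\right)}{6} = \frac{5 G + 5 T}{6} = \frac{5 G}{6} + \frac{5 T}{6}$)
$h^{2}{\left(M,O{\left(-2 \right)} \right)} = \left(\frac{5}{6} \left(-24\right) + \frac{5}{6} \left(-2\right)\right)^{2} = \left(-20 - \frac{5}{3}\right)^{2} = \left(- \frac{65}{3}\right)^{2} = \frac{4225}{9}$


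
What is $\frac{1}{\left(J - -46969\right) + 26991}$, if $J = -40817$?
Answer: $\frac{1}{33143} \approx 3.0172 \cdot 10^{-5}$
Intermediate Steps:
$\frac{1}{\left(J - -46969\right) + 26991} = \frac{1}{\left(-40817 - -46969\right) + 26991} = \frac{1}{\left(-40817 + 46969\right) + 26991} = \frac{1}{6152 + 26991} = \frac{1}{33143}$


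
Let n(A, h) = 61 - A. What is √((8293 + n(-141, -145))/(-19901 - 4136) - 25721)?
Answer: 2*I*√2009358559/559 ≈ 160.38*I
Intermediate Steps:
√((8293 + n(-141, -145))/(-19901 - 4136) - 25721) = √((8293 + (61 - 1*(-141)))/(-19901 - 4136) - 25721) = √((8293 + (61 + 141))/(-24037) - 25721) = √((8293 + 202)*(-1/24037) - 25721) = √(8495*(-1/24037) - 25721) = √(-8495/24037 - 25721) = √(-618264172/24037) = 2*I*√2009358559/559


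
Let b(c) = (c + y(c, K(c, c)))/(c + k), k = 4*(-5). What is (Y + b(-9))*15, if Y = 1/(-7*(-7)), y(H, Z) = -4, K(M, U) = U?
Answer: 9990/1421 ≈ 7.0303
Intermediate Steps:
k = -20
b(c) = (-4 + c)/(-20 + c) (b(c) = (c - 4)/(c - 20) = (-4 + c)/(-20 + c))
Y = 1/49 ≈ 0.020408
(Y + b(-9))*15 = (1/49 + (-4 - 9)/(-20 - 9))*15 = (1/49 - 13/(-29))*15 = (1/49 - 1/29*(-13))*15 = (1/49 + 13/29)*15 = (666/1421)*15 = 9990/1421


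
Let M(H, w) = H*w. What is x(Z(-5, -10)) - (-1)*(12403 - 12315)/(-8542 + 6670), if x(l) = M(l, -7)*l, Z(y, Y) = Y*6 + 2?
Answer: -5510243/234 ≈ -23548.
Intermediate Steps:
Z(y, Y) = 2 + 6*Y (Z(y, Y) = 6*Y + 2 = 2 + 6*Y)
x(l) = -7*l**2 (x(l) = (l*(-7))*l = (-7*l)*l = -7*l**2)
x(Z(-5, -10)) - (-1)*(12403 - 12315)/(-8542 + 6670) = -7*(2 + 6*(-10))**2 - (-1)*(12403 - 12315)/(-8542 + 6670) = -7*(2 - 60)**2 - (-1)*88/(-1872) = -7*(-58)**2 - (-1)*88*(-1/1872) = -7*3364 - (-1)*(-11)/234 = -23548 - 1*11/234 = -23548 - 11/234 = -5510243/234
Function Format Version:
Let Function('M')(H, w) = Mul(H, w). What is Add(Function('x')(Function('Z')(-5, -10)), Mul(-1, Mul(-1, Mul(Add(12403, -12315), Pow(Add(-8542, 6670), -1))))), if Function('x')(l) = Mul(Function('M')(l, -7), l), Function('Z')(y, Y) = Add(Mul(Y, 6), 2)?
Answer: Rational(-5510243, 234) ≈ -23548.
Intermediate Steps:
Function('Z')(y, Y) = Add(2, Mul(6, Y)) (Function('Z')(y, Y) = Add(Mul(6, Y), 2) = Add(2, Mul(6, Y)))
Function('x')(l) = Mul(-7, Pow(l, 2)) (Function('x')(l) = Mul(Mul(l, -7), l) = Mul(Mul(-7, l), l) = Mul(-7, Pow(l, 2)))
Add(Function('x')(Function('Z')(-5, -10)), Mul(-1, Mul(-1, Mul(Add(12403, -12315), Pow(Add(-8542, 6670), -1))))) = Add(Mul(-7, Pow(Add(2, Mul(6, -10)), 2)), Mul(-1, Mul(-1, Mul(Add(12403, -12315), Pow(Add(-8542, 6670), -1))))) = Add(Mul(-7, Pow(Add(2, -60), 2)), Mul(-1, Mul(-1, Mul(88, Pow(-1872, -1))))) = Add(Mul(-7, Pow(-58, 2)), Mul(-1, Mul(-1, Mul(88, Rational(-1, 1872))))) = Add(Mul(-7, 3364), Mul(-1, Mul(-1, Rational(-11, 234)))) = Add(-23548, Mul(-1, Rational(11, 234))) = Add(-23548, Rational(-11, 234)) = Rational(-5510243, 234)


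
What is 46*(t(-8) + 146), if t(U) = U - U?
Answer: 6716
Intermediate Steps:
t(U) = 0
46*(t(-8) + 146) = 46*(0 + 146) = 46*146 = 6716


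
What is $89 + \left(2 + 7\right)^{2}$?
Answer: $170$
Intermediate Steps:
$89 + \left(2 + 7\right)^{2} = 89 + 9^{2} = 89 + 81 = 170$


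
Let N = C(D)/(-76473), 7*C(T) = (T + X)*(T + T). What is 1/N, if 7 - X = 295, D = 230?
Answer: 18459/920 ≈ 20.064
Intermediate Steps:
X = -288 (X = 7 - 1*295 = 7 - 295 = -288)
C(T) = 2*T*(-288 + T)/7 (C(T) = ((T - 288)*(T + T))/7 = ((-288 + T)*(2*T))/7 = (2*T*(-288 + T))/7 = 2*T*(-288 + T)/7)
N = 920/18459 (N = ((2/7)*230*(-288 + 230))/(-76473) = ((2/7)*230*(-58))*(-1/76473) = -26680/7*(-1/76473) = 920/18459 ≈ 0.049840)
1/N = 1/(920/18459) = 18459/920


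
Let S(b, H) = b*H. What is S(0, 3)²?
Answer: 0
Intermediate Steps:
S(b, H) = H*b
S(0, 3)² = (3*0)² = 0² = 0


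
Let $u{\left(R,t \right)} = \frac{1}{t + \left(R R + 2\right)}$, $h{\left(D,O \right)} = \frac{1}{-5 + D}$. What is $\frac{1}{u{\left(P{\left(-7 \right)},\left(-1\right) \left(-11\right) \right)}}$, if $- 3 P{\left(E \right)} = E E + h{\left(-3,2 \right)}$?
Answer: $\frac{160369}{576} \approx 278.42$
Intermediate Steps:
$P{\left(E \right)} = \frac{1}{24} - \frac{E^{2}}{3}$ ($P{\left(E \right)} = - \frac{E E + \frac{1}{-5 - 3}}{3} = - \frac{E^{2} + \frac{1}{-8}}{3} = - \frac{E^{2} - \frac{1}{8}}{3} = - \frac{- \frac{1}{8} + E^{2}}{3} = \frac{1}{24} - \frac{E^{2}}{3}$)
$u{\left(R,t \right)} = \frac{1}{2 + t + R^{2}}$ ($u{\left(R,t \right)} = \frac{1}{t + \left(R^{2} + 2\right)} = \frac{1}{t + \left(2 + R^{2}\right)} = \frac{1}{2 + t + R^{2}}$)
$\frac{1}{u{\left(P{\left(-7 \right)},\left(-1\right) \left(-11\right) \right)}} = \frac{1}{\frac{1}{2 - -11 + \left(\frac{1}{24} - \frac{\left(-7\right)^{2}}{3}\right)^{2}}} = \frac{1}{\frac{1}{2 + 11 + \left(\frac{1}{24} - \frac{49}{3}\right)^{2}}} = \frac{1}{\frac{1}{2 + 11 + \left(- \frac{391}{24}\right)^{2}}} = \frac{1}{\frac{1}{2 + 11 + \frac{152881}{576}}} = \frac{1}{\frac{1}{\frac{160369}{576}}} = \frac{1}{\frac{576}{160369}} = \frac{160369}{576}$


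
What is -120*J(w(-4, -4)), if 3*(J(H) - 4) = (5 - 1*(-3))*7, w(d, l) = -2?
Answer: -2720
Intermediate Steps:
J(H) = 68/3 (J(H) = 4 + ((5 - 1*(-3))*7)/3 = 4 + ((5 + 3)*7)/3 = 4 + (8*7)/3 = 4 + (1/3)*56 = 4 + 56/3 = 68/3)
-120*J(w(-4, -4)) = -120*68/3 = -2720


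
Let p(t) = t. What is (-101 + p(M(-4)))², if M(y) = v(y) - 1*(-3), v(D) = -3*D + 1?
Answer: 7225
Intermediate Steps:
v(D) = 1 - 3*D
M(y) = 4 - 3*y (M(y) = (1 - 3*y) - 1*(-3) = (1 - 3*y) + 3 = 4 - 3*y)
(-101 + p(M(-4)))² = (-101 + (4 - 3*(-4)))² = (-101 + (4 + 12))² = (-101 + 16)² = (-85)² = 7225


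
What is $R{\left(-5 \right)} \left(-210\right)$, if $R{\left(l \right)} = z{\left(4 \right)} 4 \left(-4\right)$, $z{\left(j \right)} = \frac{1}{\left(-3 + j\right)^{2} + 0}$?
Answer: $3360$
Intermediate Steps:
$z{\left(j \right)} = \frac{1}{\left(-3 + j\right)^{2}}$
$R{\left(l \right)} = -16$ ($R{\left(l \right)} = \frac{1}{\left(-3 + 4\right)^{2}} \cdot 4 \left(-4\right) = 1^{-2} \cdot 4 \left(-4\right) = 1 \cdot 4 \left(-4\right) = 4 \left(-4\right) = -16$)
$R{\left(-5 \right)} \left(-210\right) = \left(-16\right) \left(-210\right) = 3360$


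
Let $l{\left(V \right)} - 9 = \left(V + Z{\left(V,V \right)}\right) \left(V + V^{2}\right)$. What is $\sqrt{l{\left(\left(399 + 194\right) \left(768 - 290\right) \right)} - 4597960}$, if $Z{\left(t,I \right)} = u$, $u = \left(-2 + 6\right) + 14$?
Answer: $\sqrt{22775969881797089} \approx 1.5092 \cdot 10^{8}$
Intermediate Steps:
$u = 18$ ($u = 4 + 14 = 18$)
$Z{\left(t,I \right)} = 18$
$l{\left(V \right)} = 9 + \left(18 + V\right) \left(V + V^{2}\right)$ ($l{\left(V \right)} = 9 + \left(V + 18\right) \left(V + V^{2}\right) = 9 + \left(18 + V\right) \left(V + V^{2}\right)$)
$\sqrt{l{\left(\left(399 + 194\right) \left(768 - 290\right) \right)} - 4597960} = \sqrt{\left(9 + \left(\left(399 + 194\right) \left(768 - 290\right)\right)^{3} + 18 \left(399 + 194\right) \left(768 - 290\right) + 19 \left(\left(399 + 194\right) \left(768 - 290\right)\right)^{2}\right) - 4597960} = \sqrt{\left(9 + \left(593 \cdot 478\right)^{3} + 18 \cdot 593 \cdot 478 + 19 \left(593 \cdot 478\right)^{2}\right) - 4597960} = \sqrt{\left(9 + 283454^{3} + 18 \cdot 283454 + 19 \cdot 283454^{2}\right) - 4597960} = \sqrt{\left(9 + 22774443304060664 + 5102172 + 19 \cdot 80346170116\right) - 4597960} = \sqrt{\left(9 + 22774443304060664 + 5102172 + 1526577232204\right) - 4597960} = \sqrt{22775969886395049 - 4597960} = \sqrt{22775969881797089}$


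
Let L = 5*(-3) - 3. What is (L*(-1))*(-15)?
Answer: -270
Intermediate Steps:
L = -18 (L = -15 - 3 = -18)
(L*(-1))*(-15) = -18*(-1)*(-15) = 18*(-15) = -270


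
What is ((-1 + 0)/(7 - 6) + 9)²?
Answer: 64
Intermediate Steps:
((-1 + 0)/(7 - 6) + 9)² = (-1/1 + 9)² = (-1*1 + 9)² = (-1 + 9)² = 8² = 64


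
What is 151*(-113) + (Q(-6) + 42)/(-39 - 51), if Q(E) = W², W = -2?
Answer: -767858/45 ≈ -17064.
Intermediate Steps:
Q(E) = 4 (Q(E) = (-2)² = 4)
151*(-113) + (Q(-6) + 42)/(-39 - 51) = 151*(-113) + (4 + 42)/(-39 - 51) = -17063 + 46/(-90) = -17063 + 46*(-1/90) = -17063 - 23/45 = -767858/45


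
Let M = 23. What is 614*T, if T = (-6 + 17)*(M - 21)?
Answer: 13508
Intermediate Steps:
T = 22 (T = (-6 + 17)*(23 - 21) = 11*2 = 22)
614*T = 614*22 = 13508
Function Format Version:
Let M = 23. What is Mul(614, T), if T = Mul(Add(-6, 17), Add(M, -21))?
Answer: 13508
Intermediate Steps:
T = 22 (T = Mul(Add(-6, 17), Add(23, -21)) = Mul(11, 2) = 22)
Mul(614, T) = Mul(614, 22) = 13508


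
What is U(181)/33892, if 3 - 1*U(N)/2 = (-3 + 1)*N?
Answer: 365/16946 ≈ 0.021539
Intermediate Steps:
U(N) = 6 + 4*N (U(N) = 6 - 2*(-3 + 1)*N = 6 - (-4)*N = 6 + 4*N)
U(181)/33892 = (6 + 4*181)/33892 = (6 + 724)*(1/33892) = 730*(1/33892) = 365/16946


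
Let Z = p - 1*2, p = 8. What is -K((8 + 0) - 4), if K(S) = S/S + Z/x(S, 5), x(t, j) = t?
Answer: -5/2 ≈ -2.5000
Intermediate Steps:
Z = 6 (Z = 8 - 1*2 = 8 - 2 = 6)
K(S) = 1 + 6/S (K(S) = S/S + 6/S = 1 + 6/S)
-K((8 + 0) - 4) = -(6 + ((8 + 0) - 4))/((8 + 0) - 4) = -(6 + (8 - 4))/(8 - 4) = -(6 + 4)/4 = -10/4 = -1*5/2 = -5/2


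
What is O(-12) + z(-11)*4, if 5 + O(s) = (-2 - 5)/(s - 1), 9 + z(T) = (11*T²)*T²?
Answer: 8374126/13 ≈ 6.4416e+5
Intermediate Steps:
z(T) = -9 + 11*T⁴ (z(T) = -9 + (11*T²)*T² = -9 + 11*T⁴)
O(s) = -5 - 7/(-1 + s) (O(s) = -5 + (-2 - 5)/(s - 1) = -5 - 7/(-1 + s))
O(-12) + z(-11)*4 = (-2 - 5*(-12))/(-1 - 12) + (-9 + 11*(-11)⁴)*4 = (-2 + 60)/(-13) + (-9 + 11*14641)*4 = -1/13*58 + (-9 + 161051)*4 = -58/13 + 161042*4 = -58/13 + 644168 = 8374126/13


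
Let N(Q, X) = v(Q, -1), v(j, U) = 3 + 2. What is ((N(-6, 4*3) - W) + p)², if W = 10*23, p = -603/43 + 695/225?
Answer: 208422380089/3744225 ≈ 55665.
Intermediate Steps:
v(j, U) = 5
N(Q, X) = 5
p = -21158/1935 (p = -603*1/43 + 695*(1/225) = -603/43 + 139/45 = -21158/1935 ≈ -10.934)
W = 230
((N(-6, 4*3) - W) + p)² = ((5 - 1*230) - 21158/1935)² = ((5 - 230) - 21158/1935)² = (-225 - 21158/1935)² = (-456533/1935)² = 208422380089/3744225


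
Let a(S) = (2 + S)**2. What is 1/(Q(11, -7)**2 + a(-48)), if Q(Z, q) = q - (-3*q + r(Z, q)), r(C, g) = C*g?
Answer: 1/4517 ≈ 0.00022139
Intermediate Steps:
Q(Z, q) = 4*q - Z*q (Q(Z, q) = q - (-3*q + Z*q) = q + (3*q - Z*q) = 4*q - Z*q)
1/(Q(11, -7)**2 + a(-48)) = 1/((-7*(4 - 1*11))**2 + (2 - 48)**2) = 1/((-7*(4 - 11))**2 + (-46)**2) = 1/((-7*(-7))**2 + 2116) = 1/(49**2 + 2116) = 1/(2401 + 2116) = 1/4517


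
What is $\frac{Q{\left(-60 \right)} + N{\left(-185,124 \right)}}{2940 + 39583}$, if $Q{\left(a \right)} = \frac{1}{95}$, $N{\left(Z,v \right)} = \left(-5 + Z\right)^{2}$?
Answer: $\frac{3429501}{4039685} \approx 0.84895$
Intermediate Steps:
$Q{\left(a \right)} = \frac{1}{95}$
$\frac{Q{\left(-60 \right)} + N{\left(-185,124 \right)}}{2940 + 39583} = \frac{\frac{1}{95} + \left(-5 - 185\right)^{2}}{2940 + 39583} = \frac{\frac{1}{95} + \left(-190\right)^{2}}{42523} = \left(\frac{1}{95} + 36100\right) \frac{1}{42523} = \frac{3429501}{95} \cdot \frac{1}{42523} = \frac{3429501}{4039685}$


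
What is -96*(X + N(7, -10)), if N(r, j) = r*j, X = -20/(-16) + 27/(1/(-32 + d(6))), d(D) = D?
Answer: 73992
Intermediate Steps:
X = -2803/4 (X = -20/(-16) + 27/(1/(-32 + 6)) = -20*(-1/16) + 27/(1/(-26)) = 5/4 + 27/(-1/26) = 5/4 + 27*(-26) = 5/4 - 702 = -2803/4 ≈ -700.75)
N(r, j) = j*r
-96*(X + N(7, -10)) = -96*(-2803/4 - 10*7) = -96*(-2803/4 - 70) = -96*(-3083/4) = 73992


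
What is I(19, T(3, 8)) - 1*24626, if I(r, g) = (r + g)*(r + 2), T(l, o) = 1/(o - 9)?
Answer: -24248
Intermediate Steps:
T(l, o) = 1/(-9 + o)
I(r, g) = (2 + r)*(g + r) (I(r, g) = (g + r)*(2 + r) = (2 + r)*(g + r))
I(19, T(3, 8)) - 1*24626 = (19² + 2/(-9 + 8) + 2*19 + 19/(-9 + 8)) - 1*24626 = (361 + 2/(-1) + 38 + 19/(-1)) - 24626 = (361 + 2*(-1) + 38 - 1*19) - 24626 = (361 - 2 + 38 - 19) - 24626 = 378 - 24626 = -24248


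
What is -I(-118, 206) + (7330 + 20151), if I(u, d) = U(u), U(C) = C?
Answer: 27599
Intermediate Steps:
I(u, d) = u
-I(-118, 206) + (7330 + 20151) = -1*(-118) + (7330 + 20151) = 118 + 27481 = 27599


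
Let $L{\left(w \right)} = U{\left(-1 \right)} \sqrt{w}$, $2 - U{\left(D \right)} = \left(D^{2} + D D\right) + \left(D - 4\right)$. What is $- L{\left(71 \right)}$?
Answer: $- 5 \sqrt{71} \approx -42.131$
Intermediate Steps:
$U{\left(D \right)} = 6 - D - 2 D^{2}$ ($U{\left(D \right)} = 2 - \left(\left(D^{2} + D D\right) + \left(D - 4\right)\right) = 2 - \left(\left(D^{2} + D^{2}\right) + \left(-4 + D\right)\right) = 2 - \left(2 D^{2} + \left(-4 + D\right)\right) = 2 - \left(-4 + D + 2 D^{2}\right) = 6 - D - 2 D^{2}$)
$L{\left(w \right)} = 5 \sqrt{w}$ ($L{\left(w \right)} = \left(6 - -1 - 2 \left(-1\right)^{2}\right) \sqrt{w} = \left(6 + 1 - 2\right) \sqrt{w} = 5 \sqrt{w}$)
$- L{\left(71 \right)} = - 5 \sqrt{71}$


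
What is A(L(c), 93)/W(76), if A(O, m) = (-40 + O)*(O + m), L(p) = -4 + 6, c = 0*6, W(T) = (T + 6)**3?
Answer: -1805/275684 ≈ -0.0065474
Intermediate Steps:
W(T) = (6 + T)**3
c = 0
L(p) = 2
A(L(c), 93)/W(76) = (2**2 - 40*2 - 40*93 + 2*93)/((6 + 76)**3) = (4 - 80 - 3720 + 186)/(82**3) = -3610/551368 = -3610*1/551368 = -1805/275684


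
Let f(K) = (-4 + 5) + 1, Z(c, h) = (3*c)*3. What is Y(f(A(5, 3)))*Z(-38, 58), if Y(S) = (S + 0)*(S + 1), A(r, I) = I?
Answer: -2052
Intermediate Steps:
Z(c, h) = 9*c
f(K) = 2 (f(K) = 1 + 1 = 2)
Y(S) = S*(1 + S)
Y(f(A(5, 3)))*Z(-38, 58) = (2*(1 + 2))*(9*(-38)) = (2*3)*(-342) = 6*(-342) = -2052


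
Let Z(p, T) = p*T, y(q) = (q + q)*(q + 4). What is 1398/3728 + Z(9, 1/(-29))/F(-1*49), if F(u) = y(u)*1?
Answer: 21311/56840 ≈ 0.37493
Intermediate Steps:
y(q) = 2*q*(4 + q) (y(q) = (2*q)*(4 + q) = 2*q*(4 + q))
F(u) = 2*u*(4 + u) (F(u) = (2*u*(4 + u))*1 = 2*u*(4 + u))
Z(p, T) = T*p
1398/3728 + Z(9, 1/(-29))/F(-1*49) = 1398/3728 + (9/(-29))/((2*(-1*49)*(4 - 1*49))) = 1398*(1/3728) + (-1/29*9)/((2*(-49)*(4 - 49))) = 3/8 - 9/(29*(2*(-49)*(-45))) = 3/8 - 9/29/4410 = 3/8 - 9/29*1/4410 = 3/8 - 1/14210 = 21311/56840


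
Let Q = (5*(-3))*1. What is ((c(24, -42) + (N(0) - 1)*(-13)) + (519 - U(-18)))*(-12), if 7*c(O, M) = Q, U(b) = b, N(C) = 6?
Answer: -39468/7 ≈ -5638.3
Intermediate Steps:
Q = -15 (Q = -15*1 = -15)
c(O, M) = -15/7 (c(O, M) = (1/7)*(-15) = -15/7)
((c(24, -42) + (N(0) - 1)*(-13)) + (519 - U(-18)))*(-12) = ((-15/7 + (6 - 1)*(-13)) + (519 - 1*(-18)))*(-12) = ((-15/7 + 5*(-13)) + (519 + 18))*(-12) = ((-15/7 - 65) + 537)*(-12) = (-470/7 + 537)*(-12) = (3289/7)*(-12) = -39468/7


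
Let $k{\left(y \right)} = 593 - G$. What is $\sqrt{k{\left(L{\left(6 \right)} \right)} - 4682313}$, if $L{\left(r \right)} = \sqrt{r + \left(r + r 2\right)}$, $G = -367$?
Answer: $i \sqrt{4681353} \approx 2163.6 i$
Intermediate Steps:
$L{\left(r \right)} = 2 \sqrt{r}$ ($L{\left(r \right)} = \sqrt{r + \left(r + 2 r\right)} = \sqrt{r + 3 r} = \sqrt{4 r} = 2 \sqrt{r}$)
$k{\left(y \right)} = 960$ ($k{\left(y \right)} = 593 - -367 = 593 + 367 = 960$)
$\sqrt{k{\left(L{\left(6 \right)} \right)} - 4682313} = \sqrt{960 - 4682313} = \sqrt{-4681353} = i \sqrt{4681353}$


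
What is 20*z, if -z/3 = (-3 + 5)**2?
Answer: -240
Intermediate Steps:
z = -12 (z = -3*(-3 + 5)**2 = -3*2**2 = -3*4 = -12)
20*z = 20*(-12) = -240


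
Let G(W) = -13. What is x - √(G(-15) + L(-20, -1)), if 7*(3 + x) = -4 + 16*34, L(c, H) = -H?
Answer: 519/7 - 2*I*√3 ≈ 74.143 - 3.4641*I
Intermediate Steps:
x = 519/7 (x = -3 + (-4 + 16*34)/7 = -3 + (-4 + 544)/7 = -3 + (⅐)*540 = -3 + 540/7 = 519/7 ≈ 74.143)
x - √(G(-15) + L(-20, -1)) = 519/7 - √(-13 - 1*(-1)) = 519/7 - √(-13 + 1) = 519/7 - √(-12) = 519/7 - 2*I*√3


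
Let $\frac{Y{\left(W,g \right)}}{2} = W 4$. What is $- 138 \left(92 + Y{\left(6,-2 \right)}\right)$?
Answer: $-19320$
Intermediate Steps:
$Y{\left(W,g \right)} = 8 W$ ($Y{\left(W,g \right)} = 2 W 4 = 2 \cdot 4 W = 8 W$)
$- 138 \left(92 + Y{\left(6,-2 \right)}\right) = - 138 \left(92 + 8 \cdot 6\right) = - 138 \left(92 + 48\right) = \left(-138\right) 140 = -19320$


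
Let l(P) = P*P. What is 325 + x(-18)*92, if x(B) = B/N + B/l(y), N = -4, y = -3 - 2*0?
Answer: 555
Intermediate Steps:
y = -3 (y = -3 + 0 = -3)
l(P) = P**2
x(B) = -5*B/36 (x(B) = B/(-4) + B/((-3)**2) = B*(-1/4) + B/9 = -B/4 + B*(1/9) = -B/4 + B/9 = -5*B/36)
325 + x(-18)*92 = 325 - 5/36*(-18)*92 = 325 + (5/2)*92 = 325 + 230 = 555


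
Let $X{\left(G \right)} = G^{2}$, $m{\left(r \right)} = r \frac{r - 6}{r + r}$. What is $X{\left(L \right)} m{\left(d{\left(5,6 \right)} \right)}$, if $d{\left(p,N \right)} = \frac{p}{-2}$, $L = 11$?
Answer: $- \frac{2057}{4} \approx -514.25$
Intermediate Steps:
$d{\left(p,N \right)} = - \frac{p}{2}$ ($d{\left(p,N \right)} = p \left(- \frac{1}{2}\right) = - \frac{p}{2}$)
$m{\left(r \right)} = -3 + \frac{r}{2}$ ($m{\left(r \right)} = r \frac{-6 + r}{2 r} = -3 + \frac{r}{2}$)
$X{\left(L \right)} m{\left(d{\left(5,6 \right)} \right)} = 11^{2} \left(-3 + \frac{\left(- \frac{1}{2}\right) 5}{2}\right) = 121 \left(-3 + \frac{1}{2} \left(- \frac{5}{2}\right)\right) = 121 \left(-3 - \frac{5}{4}\right) = 121 \left(- \frac{17}{4}\right) = - \frac{2057}{4}$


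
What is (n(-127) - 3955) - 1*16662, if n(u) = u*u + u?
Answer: -4615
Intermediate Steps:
n(u) = u + u² (n(u) = u² + u = u + u²)
(n(-127) - 3955) - 1*16662 = (-127*(1 - 127) - 3955) - 1*16662 = (-127*(-126) - 3955) - 16662 = (16002 - 3955) - 16662 = 12047 - 16662 = -4615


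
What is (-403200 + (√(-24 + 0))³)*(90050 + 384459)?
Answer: -191322028800 - 22776432*I*√6 ≈ -1.9132e+11 - 5.5791e+7*I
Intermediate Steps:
(-403200 + (√(-24 + 0))³)*(90050 + 384459) = (-403200 + (√(-24))³)*474509 = (-403200 + (2*I*√6)³)*474509 = (-403200 - 48*I*√6)*474509 = -191322028800 - 22776432*I*√6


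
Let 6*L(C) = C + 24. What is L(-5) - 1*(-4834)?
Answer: 29023/6 ≈ 4837.2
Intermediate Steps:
L(C) = 4 + C/6 (L(C) = (C + 24)/6 = (24 + C)/6 = 4 + C/6)
L(-5) - 1*(-4834) = (4 + (1/6)*(-5)) - 1*(-4834) = (4 - 5/6) + 4834 = 19/6 + 4834 = 29023/6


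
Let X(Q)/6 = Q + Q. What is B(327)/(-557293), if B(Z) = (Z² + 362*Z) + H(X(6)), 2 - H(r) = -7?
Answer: -225312/557293 ≈ -0.40430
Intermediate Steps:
X(Q) = 12*Q (X(Q) = 6*(Q + Q) = 6*(2*Q) = 12*Q)
H(r) = 9 (H(r) = 2 - 1*(-7) = 2 + 7 = 9)
B(Z) = 9 + Z² + 362*Z (B(Z) = (Z² + 362*Z) + 9 = 9 + Z² + 362*Z)
B(327)/(-557293) = (9 + 327² + 362*327)/(-557293) = (9 + 106929 + 118374)*(-1/557293) = 225312*(-1/557293) = -225312/557293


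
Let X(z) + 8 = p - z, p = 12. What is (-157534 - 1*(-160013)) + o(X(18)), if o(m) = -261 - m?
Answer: 2232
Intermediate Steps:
X(z) = 4 - z (X(z) = -8 + (12 - z) = 4 - z)
(-157534 - 1*(-160013)) + o(X(18)) = (-157534 - 1*(-160013)) + (-261 - (4 - 1*18)) = (-157534 + 160013) + (-261 - (4 - 18)) = 2479 + (-261 - 1*(-14)) = 2479 + (-261 + 14) = 2479 - 247 = 2232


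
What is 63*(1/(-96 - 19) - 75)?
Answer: -543438/115 ≈ -4725.5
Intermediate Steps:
63*(1/(-96 - 19) - 75) = 63*(1/(-115) - 75) = 63*(-1/115 - 75) = 63*(-8626/115) = -543438/115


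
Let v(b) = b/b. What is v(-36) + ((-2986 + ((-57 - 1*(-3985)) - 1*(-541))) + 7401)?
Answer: 8885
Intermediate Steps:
v(b) = 1
v(-36) + ((-2986 + ((-57 - 1*(-3985)) - 1*(-541))) + 7401) = 1 + ((-2986 + ((-57 - 1*(-3985)) - 1*(-541))) + 7401) = 1 + ((-2986 + ((-57 + 3985) + 541)) + 7401) = 1 + ((-2986 + (3928 + 541)) + 7401) = 1 + ((-2986 + 4469) + 7401) = 1 + (1483 + 7401) = 1 + 8884 = 8885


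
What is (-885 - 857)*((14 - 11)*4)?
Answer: -20904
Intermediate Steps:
(-885 - 857)*((14 - 11)*4) = -5226*4 = -1742*12 = -20904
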